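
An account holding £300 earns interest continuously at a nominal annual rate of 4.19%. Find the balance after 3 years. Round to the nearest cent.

£340.18

A = P·e^(rt) = 300·e^(0.0419·3) = 300·e^0.1257.
e^0.1257 ≈ 1.13394193, so A ≈ 340.1826.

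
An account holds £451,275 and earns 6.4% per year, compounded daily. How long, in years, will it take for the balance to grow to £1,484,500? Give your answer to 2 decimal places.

(1 + 0.000175342)^(365t) = 1,484,500/451,275 = 3.2896.
365t·ln(1 + 0.000175342) = ln(3.2896); 365t = 1.1908/0.000175327 ≈ 6791.6279.
t ≈ 18.6072 years.

18.61 years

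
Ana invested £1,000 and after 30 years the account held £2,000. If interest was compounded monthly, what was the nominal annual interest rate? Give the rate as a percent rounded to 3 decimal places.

(1 + r/12)^360 = 2,000/1,000 = 2.
1 + r/12 = 2^(1/360) ≈ 1.001927, so r/12 ≈ 0.00192726.
r ≈ 12·0.00192726 = 2.31272%.

2.313%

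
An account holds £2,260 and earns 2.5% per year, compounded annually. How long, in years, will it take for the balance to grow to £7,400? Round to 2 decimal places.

48.04 years

(1 + 0.025)^t = 7,400/2,260 = 3.2743.
t·ln(1 + 0.025) = ln(3.2743); t = 1.1861/0.0246926 ≈ 48.0352.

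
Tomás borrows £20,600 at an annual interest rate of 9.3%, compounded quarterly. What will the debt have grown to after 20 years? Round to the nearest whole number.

£129,541

Growth factor = (1 + 0.02325)^80 ≈ 6.28840154.
A ≈ 20,600 × 6.28840154 ≈ 129,541.0717.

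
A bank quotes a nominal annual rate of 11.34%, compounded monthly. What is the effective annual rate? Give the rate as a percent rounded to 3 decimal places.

11.948%

One year is 12 periods at 0.00945 each: (1 + 0.00945)^12 ≈ 1.119484.
EAR = 1.119484 − 1 ≈ 11.94836%.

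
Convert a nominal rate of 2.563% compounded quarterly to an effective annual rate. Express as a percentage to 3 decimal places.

2.588%

EAR = (1 + 2.563%/4)^4 − 1 = (1 + 0.0064075)^4 − 1.
(1 + 0.0064075)^4 ≈ 1.025877, so EAR ≈ 2.58774%.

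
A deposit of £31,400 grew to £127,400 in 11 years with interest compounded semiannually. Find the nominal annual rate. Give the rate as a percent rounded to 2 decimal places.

(1 + r/2)^22 = 127,400/31,400 = 4.05732.
1 + r/2 = 4.05732^(1/22) ≈ 1.06573, so r/2 ≈ 0.0657302.
r ≈ 2·0.0657302 = 13.14604%.

13.15%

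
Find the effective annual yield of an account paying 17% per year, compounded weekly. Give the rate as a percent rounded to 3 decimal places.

EAR = (1 + 17%/52)^52 − 1 = (1 + 0.00326923)^52 − 1.
(1 + 0.00326923)^52 ≈ 1.184976, so EAR ≈ 18.49762%.

18.498%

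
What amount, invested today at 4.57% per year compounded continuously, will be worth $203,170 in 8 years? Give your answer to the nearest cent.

P = A·e^(−rt) = 203,170·e^(−0.3656).
e^(−0.3656) ≈ 0.693780257818, so P ≈ 140,955.3350.

$140,955.33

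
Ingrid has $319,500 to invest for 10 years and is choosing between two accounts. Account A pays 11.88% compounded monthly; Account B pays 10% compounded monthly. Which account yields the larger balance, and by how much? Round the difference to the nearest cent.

Account A growth factor: (1 + 0.0099)^120 ≈ 3.261404484428; balance ≈ 1,042,018.7328.
Account B growth factor: (1 + 0.1/12)^120 ≈ 2.70704149086; balance ≈ 864,899.7563.
Account A is larger by 177,118.9764.

Account A, by $177,118.98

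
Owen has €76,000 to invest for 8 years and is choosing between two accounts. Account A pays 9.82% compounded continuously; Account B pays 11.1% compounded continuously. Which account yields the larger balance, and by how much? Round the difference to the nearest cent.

Account B, by €17,977.15

Account A growth factor: e^(0.0982·8) = e^0.7856 ≈ 2.19372277961; balance ≈ 166,722.9313.
Account B growth factor: e^(0.111·8) = e^0.888 ≈ 2.430264259; balance ≈ 184,700.0837.
Account B is larger by 17,977.1524.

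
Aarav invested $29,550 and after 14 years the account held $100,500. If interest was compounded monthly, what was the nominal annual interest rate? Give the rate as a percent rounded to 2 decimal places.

The 168-period growth factor is 100,500/29,550 = 3.40102.
r/12 = 3.40102^(1/168) − 1 ≈ 0.00731276, so r ≈ 12·0.00731276 = 8.77532%.

8.78%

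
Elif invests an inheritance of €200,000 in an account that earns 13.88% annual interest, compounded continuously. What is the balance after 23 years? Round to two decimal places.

€4,869,357.94

A = P·e^(rt) = 200,000·e^(0.1388·23) = 200,000·e^3.1924.
e^3.1924 ≈ 24.34678967562, so A ≈ 4,869,357.9351.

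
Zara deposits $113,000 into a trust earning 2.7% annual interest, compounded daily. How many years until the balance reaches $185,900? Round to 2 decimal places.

18.44 years

(1 + 0.0000739726)^(365t) = 185,900/113,000 = 1.6451.
365t·ln(1 + 0.0000739726) = ln(1.6451); 365t = 0.49782/7.39699e-05 ≈ 6730.0523.
t ≈ 18.4385 years.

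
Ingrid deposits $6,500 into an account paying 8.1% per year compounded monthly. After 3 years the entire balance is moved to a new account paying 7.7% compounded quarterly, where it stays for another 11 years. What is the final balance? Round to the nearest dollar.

$19,162

Phase 1: 6,500·(1 + 0.00675)^36 ≈ 8,281.1821.
Phase 2: 8,281.1821·(1 + 0.01925)^44 ≈ 19,162.1405.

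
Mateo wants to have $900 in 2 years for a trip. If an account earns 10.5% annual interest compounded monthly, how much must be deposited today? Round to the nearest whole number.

$730

Periodic rate = 10.5%/12 = 0.00875; 24 periods.
P = 900/(1 + 0.00875)^24 ≈ 900/1.2325517 ≈ 730.1925.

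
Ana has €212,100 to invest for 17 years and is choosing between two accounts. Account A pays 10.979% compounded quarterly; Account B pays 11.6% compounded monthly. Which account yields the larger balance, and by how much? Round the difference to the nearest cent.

Account B, by €172,381.76

A: (1 + 0.0274475)^68 ≈ 6.304570465468, so 212,100 × 6.304570465468 ≈ 1,337,199.3957.
B: (1 + 0.116/12)^204 ≈ 7.117308604002, so 212,100 × 7.117308604002 ≈ 1,509,581.1549.
Difference ≈ 172,381.7592 in favor of B.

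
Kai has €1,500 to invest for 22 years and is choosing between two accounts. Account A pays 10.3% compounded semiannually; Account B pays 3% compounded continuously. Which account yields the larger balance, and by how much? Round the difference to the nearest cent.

Account A, by €10,765.64

Account A growth factor: (1 + 0.0515)^44 ≈ 9.1118841409; balance ≈ 13,667.8262.
Account B growth factor: e^(0.03·22) = e^0.66 ≈ 1.934792334; balance ≈ 2,902.1885.
Account A is larger by 10,765.6377.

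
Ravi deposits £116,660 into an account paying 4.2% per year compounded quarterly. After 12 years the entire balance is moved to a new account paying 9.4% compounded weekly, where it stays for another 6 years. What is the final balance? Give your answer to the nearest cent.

£338,365.59

Phase 1: 116,660·(1 + 0.0105)^48 ≈ 192,603.9675.
Phase 2: 192,603.9675·(1 + 0.094/52)^312 ≈ 338,365.5916.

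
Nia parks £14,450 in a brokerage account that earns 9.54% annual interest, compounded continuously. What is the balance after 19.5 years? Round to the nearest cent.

£92,850.85

A = P·e^(rt) = 14,450·e^(0.0954·19.5) = 14,450·e^1.8603.
e^1.8603 ≈ 6.4256641816, so A ≈ 92,850.8474.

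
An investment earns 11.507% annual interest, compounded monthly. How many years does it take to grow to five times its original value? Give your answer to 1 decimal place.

14.1 years

(1 + 0.00958917)^(12t) = 5.
12t = ln 5 / ln(1 + 0.00958917) ≈ 1.6094/0.00954348 ≈ 168.6426.
t ≈ 14.0536.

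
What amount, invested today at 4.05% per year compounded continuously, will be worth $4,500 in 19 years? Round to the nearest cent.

P = A·e^(−rt) = 4,500·e^(−0.7695).
e^(−0.7695) ≈ 0.4632446327, so P ≈ 2,084.6008.

$2,084.60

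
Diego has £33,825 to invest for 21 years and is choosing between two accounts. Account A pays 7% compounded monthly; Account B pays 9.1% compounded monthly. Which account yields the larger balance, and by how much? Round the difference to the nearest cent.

A: (1 + 0.07/12)^252 ≈ 4.33069960693, so 33,825 × 4.33069960693 ≈ 146,485.9142.
B: (1 + 0.091/12)^252 ≈ 6.71128575147, so 33,825 × 6.71128575147 ≈ 227,009.2405.
Difference ≈ 80,523.3263 in favor of B.

Account B, by £80,523.33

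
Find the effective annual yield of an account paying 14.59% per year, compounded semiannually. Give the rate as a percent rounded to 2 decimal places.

15.12%

EAR = (1 + 14.59%/2)^2 − 1 = (1 + 0.07295)^2 − 1.
(1 + 0.07295)^2 ≈ 1.151222, so EAR ≈ 15.12217%.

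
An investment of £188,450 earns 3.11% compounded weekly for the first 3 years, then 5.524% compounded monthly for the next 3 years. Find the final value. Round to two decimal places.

£244,067.44

After 3 years at 3.11%: 188,450 × 1.09776040713 ≈ 206,872.9487.
Then 3 years at 5.524%: 206,872.9487 × 1.17979386713 ≈ 244,067.4362.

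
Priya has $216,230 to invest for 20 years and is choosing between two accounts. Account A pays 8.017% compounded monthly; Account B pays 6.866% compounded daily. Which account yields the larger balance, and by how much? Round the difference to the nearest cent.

A: (1 + 0.08017/12)^240 ≈ 4.943470980771, so 216,230 × 4.943470980771 ≈ 1,068,926.7302.
B: (1 + 0.06866/365)^7300 ≈ 3.94745418164, so 216,230 × 3.94745418164 ≈ 853,558.0177.
Difference ≈ 215,368.7125 in favor of A.

Account A, by $215,368.71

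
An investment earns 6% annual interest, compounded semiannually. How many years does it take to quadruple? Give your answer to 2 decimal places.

23.45 years

(1 + 0.03)^(2t) = 4.
2t = ln 4 / ln(1 + 0.03) ≈ 1.3863/0.0295588 ≈ 46.8995.
t ≈ 23.4498.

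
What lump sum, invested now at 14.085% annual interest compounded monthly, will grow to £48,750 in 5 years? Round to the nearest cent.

£24,204.93

Growth factor = (1 + 0.0117375)^60 ≈ 2.0140527629.
P = 48,750/2.0140527629 ≈ 24,204.9270.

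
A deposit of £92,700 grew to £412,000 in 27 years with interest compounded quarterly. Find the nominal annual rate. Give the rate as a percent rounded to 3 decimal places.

(1 + r/4)^108 = 412,000/92,700 = 4.44444.
1 + r/4 = 4.44444^(1/108) ≈ 1.013907, so r/4 ≈ 0.0139074.
r ≈ 4·0.0139074 = 5.56298%.

5.563%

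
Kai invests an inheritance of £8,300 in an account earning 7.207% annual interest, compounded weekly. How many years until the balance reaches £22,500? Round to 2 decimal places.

We need (1 + 0.00138596)^(52t) = 2.7108, so 52t = ln 2.7108 / ln 1.001386 ≈ 720.0421.
t ≈ 720.0421/52 = 13.8470 years.

13.85 years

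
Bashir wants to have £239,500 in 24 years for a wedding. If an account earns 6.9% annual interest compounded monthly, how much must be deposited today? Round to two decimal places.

Growth factor = (1 + 0.00575)^288 ≈ 5.21353001372.
P = 239,500/5.21353001372 ≈ 45,938.1646.

£45,938.16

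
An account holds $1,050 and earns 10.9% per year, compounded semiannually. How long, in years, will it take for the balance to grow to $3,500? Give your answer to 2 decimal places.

11.34 years

(1 + 0.0545)^(2t) = 3,500/1,050 = 3.3333.
2t·ln(1 + 0.0545) = ln(3.3333); 2t = 1.204/0.0530667 ≈ 22.6879.
t ≈ 11.3440 years.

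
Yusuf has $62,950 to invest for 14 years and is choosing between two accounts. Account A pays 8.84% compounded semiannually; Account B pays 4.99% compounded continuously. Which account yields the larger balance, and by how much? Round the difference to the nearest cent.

Account A, by $84,730.85

Account A growth factor: (1 + 0.0442)^28 ≈ 3.35693775456; balance ≈ 211,319.2316.
Account B growth factor: e^(0.0499·14) = e^0.6986 ≈ 2.01093542624; balance ≈ 126,588.3851.
Account A is larger by 84,730.8466.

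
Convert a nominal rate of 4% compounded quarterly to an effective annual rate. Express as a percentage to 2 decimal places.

4.06%

One year is 4 periods at 0.01 each: (1 + 0.01)^4 ≈ 1.040604.
EAR = 1.040604 − 1 ≈ 4.06040%.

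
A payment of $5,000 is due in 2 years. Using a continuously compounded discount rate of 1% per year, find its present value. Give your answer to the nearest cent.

P = A·e^(−rt) = 5,000·e^(−0.02).
e^(−0.02) ≈ 0.9801986733, so P ≈ 4,900.9934.

$4,900.99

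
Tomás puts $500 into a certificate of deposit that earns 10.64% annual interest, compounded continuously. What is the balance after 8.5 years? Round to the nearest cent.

A = P·e^(rt) = 500·e^(0.1064·8.5) = 500·e^0.9044.
e^0.9044 ≈ 2.470449209, so A ≈ 1,235.2246.

$1,235.22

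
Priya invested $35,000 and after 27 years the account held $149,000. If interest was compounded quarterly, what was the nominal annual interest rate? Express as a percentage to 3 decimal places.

5.401%

The 108-period growth factor is 149,000/35,000 = 4.25714.
r/4 = 4.25714^(1/108) − 1 ≈ 0.0135033, so r ≈ 4·0.0135033 = 5.40132%.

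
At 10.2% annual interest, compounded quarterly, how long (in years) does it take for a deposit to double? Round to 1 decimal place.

6.9 years

(1 + 0.0255)^(4t) = 2.
4t = ln 2 / ln(1 + 0.0255) ≈ 0.69315/0.0251803 ≈ 27.5274.
t ≈ 6.8818.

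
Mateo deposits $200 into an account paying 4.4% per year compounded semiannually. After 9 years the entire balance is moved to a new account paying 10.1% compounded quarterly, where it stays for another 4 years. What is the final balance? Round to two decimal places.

Phase 1: 200·(1 + 0.022)^18 ≈ 295.9008.
Phase 2: 295.9008·(1 + 0.02525)^16 ≈ 440.9837.

$440.98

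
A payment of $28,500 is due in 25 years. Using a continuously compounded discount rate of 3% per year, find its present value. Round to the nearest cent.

P = A·e^(−rt) = 28,500·e^(−0.75).
e^(−0.75) ≈ 0.47236655274, so P ≈ 13,462.4468.

$13,462.45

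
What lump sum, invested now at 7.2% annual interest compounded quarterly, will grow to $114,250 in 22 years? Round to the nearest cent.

$23,771.23

Growth factor = (1 + 0.018)^88 ≈ 4.8062290497.
P = 114,250/4.8062290497 ≈ 23,771.2350.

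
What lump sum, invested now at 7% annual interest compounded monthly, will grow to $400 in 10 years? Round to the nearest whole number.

$199

Periodic rate = 7%/12 = 0.00583333; 120 periods.
P = 400/(1 + 0.07/12)^120 ≈ 400/2.00966138 ≈ 199.0385.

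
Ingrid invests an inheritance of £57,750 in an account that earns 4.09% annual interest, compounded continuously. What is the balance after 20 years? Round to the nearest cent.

A = P·e^(rt) = 57,750·e^(0.0409·20) = 57,750·e^0.818.
e^0.818 ≈ 2.26596337583, so A ≈ 130,859.3850.

£130,859.38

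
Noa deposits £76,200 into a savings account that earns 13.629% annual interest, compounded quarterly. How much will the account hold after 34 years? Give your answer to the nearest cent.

Periodic rate = 13.629%/4 = 0.0340725; periods = 4·34 = 136.
A = 76,200·(1 + 0.0340725)^136 ≈ 76,200·95.26523958041 ≈ 7,259,211.2560.

£7,259,211.26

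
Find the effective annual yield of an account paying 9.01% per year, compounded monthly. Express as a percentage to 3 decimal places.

EAR = (1 + 9.01%/12)^12 − 1 = (1 + 0.00750833)^12 − 1.
(1 + 0.00750833)^12 ≈ 1.093915, so EAR ≈ 9.39155%.

9.392%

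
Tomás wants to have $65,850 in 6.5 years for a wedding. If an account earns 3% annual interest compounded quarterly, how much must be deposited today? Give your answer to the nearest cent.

$54,223.10

Periodic rate = 3%/4 = 0.0075; 26 periods.
P = 65,850/(1 + 0.0075)^26 ≈ 65,850/1.2144270306 ≈ 54,223.1014.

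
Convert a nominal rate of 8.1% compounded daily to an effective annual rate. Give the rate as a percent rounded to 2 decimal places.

One year is 365 periods at 0.000221918 each: (1 + 0.000221918)^365 ≈ 1.084361.
EAR = 1.084361 − 1 ≈ 8.43612%.

8.44%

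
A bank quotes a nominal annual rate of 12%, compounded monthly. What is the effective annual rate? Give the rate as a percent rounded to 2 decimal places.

One year is 12 periods at 0.01 each: (1 + 0.01)^12 ≈ 1.126825.
EAR = 1.126825 − 1 ≈ 12.68250%.

12.68%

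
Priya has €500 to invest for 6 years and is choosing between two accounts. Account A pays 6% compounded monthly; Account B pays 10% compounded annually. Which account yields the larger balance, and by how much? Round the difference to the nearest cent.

A: (1 + 0.005)^72 ≈ 1.43204428, so 500 × 1.43204428 ≈ 716.0221.
B: (1 + 0.1)^6 ≈ 1.771561, so 500 × 1.771561 ≈ 885.7805.
Difference ≈ 169.7584 in favor of B.

Account B, by €169.76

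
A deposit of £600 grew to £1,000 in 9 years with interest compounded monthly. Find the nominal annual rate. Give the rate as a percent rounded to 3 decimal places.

The 108-period growth factor is 1,000/600 = 1.66667.
r/12 = 1.66667^(1/108) − 1 ≈ 0.00474107, so r ≈ 12·0.00474107 = 5.68928%.

5.689%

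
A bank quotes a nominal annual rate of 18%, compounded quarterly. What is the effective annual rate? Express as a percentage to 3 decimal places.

EAR = (1 + 18%/4)^4 − 1 = (1 + 0.045)^4 − 1.
(1 + 0.045)^4 ≈ 1.192519, so EAR ≈ 19.25186%.

19.252%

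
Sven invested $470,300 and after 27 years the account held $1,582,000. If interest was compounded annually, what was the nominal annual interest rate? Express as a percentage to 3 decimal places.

4.595%

(1 + r)^27 = 1,582,000/470,300 = 3.36381.
1 + r = 3.36381^(1/27) ≈ 1.045953, so r ≈ 0.0459533.
r ≈ 4.59533%.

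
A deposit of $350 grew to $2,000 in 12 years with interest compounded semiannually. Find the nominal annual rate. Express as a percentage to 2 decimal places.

15.07%

The 24-period growth factor is 2,000/350 = 5.71429.
r/2 = 5.71429^(1/24) − 1 ≈ 0.0753258, so r ≈ 2·0.0753258 = 15.06517%.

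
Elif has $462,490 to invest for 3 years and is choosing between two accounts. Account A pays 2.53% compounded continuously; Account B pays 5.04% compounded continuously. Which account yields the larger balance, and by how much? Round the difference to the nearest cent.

A: e^(0.0253·3) = e^0.0759 ≈ 1.07885468329, so 462,490 × 1.07885468329 ≈ 498,959.5025.
B: e^(0.0504·3) = e^0.1512 ≈ 1.16322928067, so 462,490 × 1.16322928067 ≈ 537,981.9100.
Difference ≈ 39,022.4075 in favor of B.

Account B, by $39,022.41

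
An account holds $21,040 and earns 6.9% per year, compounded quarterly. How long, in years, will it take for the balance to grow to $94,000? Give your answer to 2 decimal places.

21.88 years

We need (1 + 0.01725)^(4t) = 4.4677, so 4t = ln 4.4677 / ln 1.01725 ≈ 87.5213.
t ≈ 87.5213/4 = 21.8803 years.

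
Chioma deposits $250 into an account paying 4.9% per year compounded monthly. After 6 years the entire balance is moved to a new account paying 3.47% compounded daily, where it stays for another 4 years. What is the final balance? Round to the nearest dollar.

$385

Phase 1: 250·(1 + 0.049/12)^72 ≈ 335.2452.
Phase 2: 335.2452·(1 + 0.0347/365)^1460 ≈ 385.1588.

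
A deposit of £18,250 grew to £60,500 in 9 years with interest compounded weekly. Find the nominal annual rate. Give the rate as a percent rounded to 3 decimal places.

13.333%

(1 + r/52)^468 = 60,500/18,250 = 3.31507.
1 + r/52 = 3.31507^(1/468) ≈ 1.002564, so r/52 ≈ 0.00256413.
r ≈ 52·0.00256413 = 13.33349%.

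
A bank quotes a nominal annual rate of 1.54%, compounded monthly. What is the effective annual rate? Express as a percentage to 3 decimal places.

EAR = (1 + 1.54%/12)^12 − 1 = (1 + 0.00128333)^12 − 1.
(1 + 0.00128333)^12 ≈ 1.015509, so EAR ≈ 1.55092%.

1.551%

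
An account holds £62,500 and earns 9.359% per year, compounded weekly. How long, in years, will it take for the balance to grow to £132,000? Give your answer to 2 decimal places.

We need (1 + 0.00179981)^(52t) = 2.112, so 52t = ln 2.112 / ln 1.0018 ≈ 415.7711.
t ≈ 415.7711/52 = 7.9956 years.

8.00 years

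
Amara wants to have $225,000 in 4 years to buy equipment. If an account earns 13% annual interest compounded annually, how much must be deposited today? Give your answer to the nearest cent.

$137,996.71

Growth factor = (1 + 0.13)^4 ≈ 1.63047361.
P = 225,000/1.63047361 ≈ 137,996.7137.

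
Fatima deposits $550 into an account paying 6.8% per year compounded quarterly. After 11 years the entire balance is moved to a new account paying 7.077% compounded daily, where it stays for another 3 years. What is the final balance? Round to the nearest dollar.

$1,428

Phase 1: 550·(1 + 0.017)^44 ≈ 1,154.7411.
Phase 2: 1,154.7411·(1 + 0.07077/365)^1095 ≈ 1,427.8439.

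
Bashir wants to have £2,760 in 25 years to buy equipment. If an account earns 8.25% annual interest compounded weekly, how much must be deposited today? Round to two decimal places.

Growth factor = (1 + 0.0825/52)^1300 ≈ 7.852764306.
P = 2,760/7.852764306 ≈ 351.4686.

£351.47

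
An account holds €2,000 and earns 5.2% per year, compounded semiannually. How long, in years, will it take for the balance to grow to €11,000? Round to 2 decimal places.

(1 + 0.026)^(2t) = 11,000/2,000 = 5.5.
2t·ln(1 + 0.026) = ln(5.5); 2t = 1.7047/0.0256677 ≈ 66.4160.
t ≈ 33.2080 years.

33.21 years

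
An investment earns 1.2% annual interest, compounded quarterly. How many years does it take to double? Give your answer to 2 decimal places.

(1 + 0.003)^(4t) = 2.
4t = ln 2 / ln(1 + 0.003) ≈ 0.69315/0.00299551 ≈ 231.3955.
t ≈ 57.8489.

57.85 years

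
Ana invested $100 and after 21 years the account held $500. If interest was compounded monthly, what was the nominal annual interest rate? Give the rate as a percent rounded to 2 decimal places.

(1 + r/12)^252 = 500/100 = 5.
1 + r/12 = 5^(1/252) ≈ 1.006407, so r/12 ≈ 0.0064071.
r ≈ 12·0.0064071 = 7.68852%.

7.69%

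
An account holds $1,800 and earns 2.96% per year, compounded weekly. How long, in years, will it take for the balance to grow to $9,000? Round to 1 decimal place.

54.4 years

(1 + 0.000569231)^(52t) = 9,000/1,800 = 5.
52t·ln(1 + 0.000569231) = ln(5); 52t = 1.6094/0.000569069 ≈ 2828.1956.
t ≈ 54.3884 years.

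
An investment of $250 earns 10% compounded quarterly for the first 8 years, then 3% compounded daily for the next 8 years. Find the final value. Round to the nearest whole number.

$700

After 8 years at 10%: 250 × 2.20375694 ≈ 550.9392.
Then 8 years at 3%: 550.9392 × 1.27123661 ≈ 700.3741.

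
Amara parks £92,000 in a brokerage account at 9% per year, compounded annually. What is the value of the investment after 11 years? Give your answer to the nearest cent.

Annual rate = 9% = 0.09; years = 11.
A = 92,000·(1 + 0.09)^11 ≈ 92,000·2.58042640531 ≈ 237,399.2293.

£237,399.23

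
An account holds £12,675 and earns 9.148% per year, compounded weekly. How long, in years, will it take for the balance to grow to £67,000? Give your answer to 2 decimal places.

18.22 years

(1 + 0.00175923)^(52t) = 67,000/12,675 = 5.286.
52t·ln(1 + 0.00175923) = ln(5.286); 52t = 1.6651/0.00175769 ≈ 947.3034.
t ≈ 18.2174 years.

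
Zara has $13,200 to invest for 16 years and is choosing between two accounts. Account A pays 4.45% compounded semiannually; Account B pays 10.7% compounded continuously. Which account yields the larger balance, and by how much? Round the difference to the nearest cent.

Account B, by $46,435.13

A: (1 + 0.02225)^32 ≈ 2.0222172711, so 13,200 × 2.0222172711 ≈ 26,693.2680.
B: e^(0.107·16) = e^1.712 ≈ 5.5400304659, so 13,200 × 5.5400304659 ≈ 73,128.4021.
Difference ≈ 46,435.1342 in favor of B.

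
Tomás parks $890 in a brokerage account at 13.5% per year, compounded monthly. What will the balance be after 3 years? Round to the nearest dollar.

$1,331

Growth factor = (1 + 0.01125)^36 ≈ 1.495916134.
A ≈ 890 × 1.495916134 ≈ 1,331.3654.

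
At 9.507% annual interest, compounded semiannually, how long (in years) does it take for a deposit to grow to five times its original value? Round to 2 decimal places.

(1 + 0.047535)^(2t) = 5.
2t = ln 5 / ln(1 + 0.047535) ≈ 1.6094/0.0464398 ≈ 34.6564.
t ≈ 17.3282.

17.33 years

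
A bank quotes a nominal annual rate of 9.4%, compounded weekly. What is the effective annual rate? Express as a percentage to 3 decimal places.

9.847%

EAR = (1 + 9.4%/52)^52 − 1 = (1 + 0.00180769)^52 − 1.
(1 + 0.00180769)^52 ≈ 1.098467, so EAR ≈ 9.84665%.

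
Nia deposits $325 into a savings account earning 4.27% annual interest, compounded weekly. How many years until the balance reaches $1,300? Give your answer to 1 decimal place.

We need (1 + 0.000821154)^(52t) = 4, so 52t = ln 4 / ln 1.000821 ≈ 1688.9204.
t ≈ 1688.9204/52 = 32.4792 years.

32.5 years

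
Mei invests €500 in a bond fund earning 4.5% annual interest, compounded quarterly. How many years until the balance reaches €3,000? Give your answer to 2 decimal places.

(1 + 0.01125)^(4t) = 3,000/500 = 6.
4t·ln(1 + 0.01125) = ln(6); 4t = 1.7918/0.0111872 ≈ 160.1617.
t ≈ 40.0404 years.

40.04 years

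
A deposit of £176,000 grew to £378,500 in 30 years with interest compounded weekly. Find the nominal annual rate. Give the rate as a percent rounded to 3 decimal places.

The 1560-period growth factor is 378,500/176,000 = 2.15057.
r/52 = 2.15057^(1/1560) − 1 ≈ 0.000490974, so r ≈ 52·0.000490974 = 2.55307%.

2.553%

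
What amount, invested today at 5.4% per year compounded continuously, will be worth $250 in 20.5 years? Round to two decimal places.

$82.64

P = A·e^(−rt) = 250·e^(−1.107).
e^(−1.107) ≈ 0.330549122, so P ≈ 82.6373.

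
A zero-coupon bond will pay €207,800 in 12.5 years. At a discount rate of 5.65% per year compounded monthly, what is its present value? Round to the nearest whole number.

€102,718

Growth factor = (1 + 0.0565/12)^150 ≈ 2.02302227752.
P = 207,800/2.02302227752 ≈ 102,717.6034.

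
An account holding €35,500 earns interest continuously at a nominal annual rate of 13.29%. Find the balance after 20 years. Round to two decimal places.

€506,504.24

A = P·e^(rt) = 35,500·e^(0.1329·20) = 35,500·e^2.658.
e^2.658 ≈ 14.267725094, so A ≈ 506,504.2408.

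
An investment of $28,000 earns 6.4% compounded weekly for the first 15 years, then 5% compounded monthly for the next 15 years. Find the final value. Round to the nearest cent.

Phase 1: 28,000·(1 + 0.064/52)^780 ≈ 73,084.3479.
Phase 2: 73,084.3479·(1 + 0.05/12)^180 ≈ 154,478.6736.

$154,478.67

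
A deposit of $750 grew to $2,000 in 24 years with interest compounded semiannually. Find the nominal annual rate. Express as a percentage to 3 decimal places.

4.129%

(1 + r/2)^48 = 2,000/750 = 2.66667.
1 + r/2 = 2.66667^(1/48) ≈ 1.020644, so r/2 ≈ 0.0206441.
r ≈ 2·0.0206441 = 4.12883%.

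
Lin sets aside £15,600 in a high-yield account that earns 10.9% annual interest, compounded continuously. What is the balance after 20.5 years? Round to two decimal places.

A = P·e^(rt) = 15,600·e^(0.109·20.5) = 15,600·e^2.2345.
e^2.2345 ≈ 9.34180977939, so A ≈ 145,732.2326.

£145,732.23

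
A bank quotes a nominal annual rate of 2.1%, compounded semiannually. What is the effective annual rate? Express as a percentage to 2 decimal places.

EAR = (1 + 2.1%/2)^2 − 1 = (1 + 0.0105)^2 − 1.
(1 + 0.0105)^2 ≈ 1.02111, so EAR ≈ 2.11102%.

2.11%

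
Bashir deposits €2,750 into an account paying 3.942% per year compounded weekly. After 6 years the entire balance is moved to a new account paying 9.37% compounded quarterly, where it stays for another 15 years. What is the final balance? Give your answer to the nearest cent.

Phase 1: 2,750·(1 + 0.03942/52)^312 ≈ 3,483.4783.
Phase 2: 3,483.4783·(1 + 0.023425)^60 ≈ 13,975.7269.

€13,975.73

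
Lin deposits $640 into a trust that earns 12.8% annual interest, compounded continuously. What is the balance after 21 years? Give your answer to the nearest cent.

A = P·e^(rt) = 640·e^(0.128·21) = 640·e^2.688.
e^2.688 ≈ 14.70224201, so A ≈ 9,409.4349.

$9,409.43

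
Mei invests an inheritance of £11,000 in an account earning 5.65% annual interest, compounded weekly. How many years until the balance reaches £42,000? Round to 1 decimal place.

(1 + 0.00108654)^(52t) = 42,000/11,000 = 3.8182.
52t·ln(1 + 0.00108654) = ln(3.8182); 52t = 1.3398/0.00108595 ≈ 1233.7364.
t ≈ 23.7257 years.

23.7 years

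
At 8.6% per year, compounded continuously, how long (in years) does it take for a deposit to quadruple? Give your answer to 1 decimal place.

e^(0.086t) = 4, so 0.086t = ln 4 ≈ 1.3863.
t ≈ 1.3863/0.086 ≈ 16.1197.

16.1 years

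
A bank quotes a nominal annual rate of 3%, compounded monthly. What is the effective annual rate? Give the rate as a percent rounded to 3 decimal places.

3.042%

One year is 12 periods at 0.0025 each: (1 + 0.0025)^12 ≈ 1.030416.
EAR = 1.030416 − 1 ≈ 3.04160%.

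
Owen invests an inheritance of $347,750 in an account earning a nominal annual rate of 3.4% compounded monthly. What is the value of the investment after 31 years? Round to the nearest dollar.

Periodic rate = 3.4%/12 = 0.00283333; periods = 12·31 = 372.
A = 347,750·(1 + 0.034/12)^372 ≈ 347,750·2.8648318226 ≈ 996,245.2663.

$996,245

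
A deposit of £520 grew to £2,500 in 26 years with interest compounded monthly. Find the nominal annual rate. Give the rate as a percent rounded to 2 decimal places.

The 312-period growth factor is 2,500/520 = 4.80769.
r/12 = 4.80769^(1/312) − 1 ≈ 0.00504543, so r ≈ 12·0.00504543 = 6.05452%.

6.05%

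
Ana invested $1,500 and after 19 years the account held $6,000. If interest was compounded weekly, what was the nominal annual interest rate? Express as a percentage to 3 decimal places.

The 988-period growth factor is 6,000/1,500 = 4.
r/52 = 4^(1/988) − 1 ≈ 0.00140412, so r ≈ 52·0.00140412 = 7.30141%.

7.301%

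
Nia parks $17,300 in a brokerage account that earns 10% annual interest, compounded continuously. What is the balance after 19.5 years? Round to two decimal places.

$121,596.30

A = P·e^(rt) = 17,300·e^(0.1·19.5) = 17,300·e^1.95.
e^1.95 ≈ 7.02868758059, so A ≈ 121,596.2951.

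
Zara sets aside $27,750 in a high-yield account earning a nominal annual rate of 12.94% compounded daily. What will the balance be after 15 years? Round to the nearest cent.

Periodic rate = 12.94%/365 = 0.000354521; periods = 365·15 = 5475.
A = 27,750·(1 + 0.1294/365)^5475 ≈ 27,750·6.96331754193 ≈ 193,232.0618.

$193,232.06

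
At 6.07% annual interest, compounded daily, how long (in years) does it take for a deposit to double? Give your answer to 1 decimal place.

(1 + 0.000166301)^(365t) = 2.
365t = ln 2 / ln(1 + 0.000166301) ≈ 0.69315/0.000166288 ≈ 4168.3650.
t ≈ 11.4202.

11.4 years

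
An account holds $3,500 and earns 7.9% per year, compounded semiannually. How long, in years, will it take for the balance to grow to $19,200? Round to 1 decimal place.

22.0 years

(1 + 0.0395)^(2t) = 19,200/3,500 = 5.4857.
2t·ln(1 + 0.0395) = ln(5.4857); 2t = 1.7021/0.0387398 ≈ 43.9379.
t ≈ 21.9690 years.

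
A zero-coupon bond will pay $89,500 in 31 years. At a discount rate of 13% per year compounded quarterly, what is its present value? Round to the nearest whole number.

Growth factor = (1 + 0.0325)^124 ≈ 52.767616874.
P = 89,500/52.767616874 ≈ 1,696.1160.

$1,696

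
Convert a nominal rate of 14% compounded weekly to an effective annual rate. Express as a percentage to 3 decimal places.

One year is 52 periods at 0.00269231 each: (1 + 0.00269231)^52 ≈ 1.150057.
EAR = 1.150057 − 1 ≈ 15.00574%.

15.006%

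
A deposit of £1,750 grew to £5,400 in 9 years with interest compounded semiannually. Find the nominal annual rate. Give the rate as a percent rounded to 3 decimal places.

12.920%

(1 + r/2)^18 = 5,400/1,750 = 3.08571.
1 + r/2 = 3.08571^(1/18) ≈ 1.0646, so r/2 ≈ 0.0645999.
r ≈ 2·0.0645999 = 12.91998%.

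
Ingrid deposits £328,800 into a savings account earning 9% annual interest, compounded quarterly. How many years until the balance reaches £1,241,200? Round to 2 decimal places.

14.93 years

(1 + 0.0225)^(4t) = 1,241,200/328,800 = 3.7749.
4t·ln(1 + 0.0225) = ln(3.7749); 4t = 1.3284/0.0222506 ≈ 59.7010.
t ≈ 14.9253 years.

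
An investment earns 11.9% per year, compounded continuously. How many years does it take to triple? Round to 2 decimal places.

e^(0.119t) = 3, so 0.119t = ln 3 ≈ 1.0986.
t ≈ 1.0986/0.119 ≈ 9.2320.

9.23 years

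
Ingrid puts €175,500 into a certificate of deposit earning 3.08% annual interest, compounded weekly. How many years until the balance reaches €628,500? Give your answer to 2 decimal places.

41.43 years

(1 + 0.000592308)^(52t) = 628,500/175,500 = 3.5812.
52t·ln(1 + 0.000592308) = ln(3.5812); 52t = 1.2757/0.000592132 ≈ 2154.4119.
t ≈ 41.4310 years.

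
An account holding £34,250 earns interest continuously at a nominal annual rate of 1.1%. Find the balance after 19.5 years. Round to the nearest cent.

£42,444.04

A = P·e^(rt) = 34,250·e^(0.011·19.5) = 34,250·e^0.2145.
e^0.2145 ≈ 1.239242121, so A ≈ 42,444.0426.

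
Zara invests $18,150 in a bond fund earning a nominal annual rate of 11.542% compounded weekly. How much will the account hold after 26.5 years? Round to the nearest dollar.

Periodic rate = 11.542%/52 = 0.00221962; periods = 52·26.5 = 1378.
A = 18,150·(1 + 0.11542/52)^1378 ≈ 18,150·21.2262903352 ≈ 385,257.1696.

$385,257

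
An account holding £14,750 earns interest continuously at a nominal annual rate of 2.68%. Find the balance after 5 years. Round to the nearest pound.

£16,865

A = P·e^(rt) = 14,750·e^(0.0268·5) = 14,750·e^0.134.
e^0.134 ≈ 1.1433928196, so A ≈ 16,865.0441.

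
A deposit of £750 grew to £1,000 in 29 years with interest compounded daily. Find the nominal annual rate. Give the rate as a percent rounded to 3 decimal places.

(1 + r/365)^10585 = 1,000/750 = 1.33333.
1 + r/365 = 1.33333^(1/10585) ≈ 1.000027, so r/365 ≈ 0.0000271786.
r ≈ 365·0.0000271786 = 0.99202%.

0.992%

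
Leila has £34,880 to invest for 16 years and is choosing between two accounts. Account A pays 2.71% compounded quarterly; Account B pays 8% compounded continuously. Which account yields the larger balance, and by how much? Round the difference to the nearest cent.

Account A growth factor: (1 + 0.006775)^64 ≈ 1.5405473581; balance ≈ 53,734.2919.
Account B growth factor: e^(0.08·16) = e^1.28 ≈ 3.59663972557; balance ≈ 125,450.7936.
Account B is larger by 71,716.5018.

Account B, by £71,716.50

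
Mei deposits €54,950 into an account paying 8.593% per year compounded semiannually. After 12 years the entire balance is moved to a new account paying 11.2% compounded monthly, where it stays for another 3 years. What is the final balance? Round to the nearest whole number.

Phase 1: 54,950·(1 + 0.042965)^24 ≈ 150,813.8844.
Phase 2: 150,813.8844·(1 + 0.112/12)^36 ≈ 210,711.1443.

€210,711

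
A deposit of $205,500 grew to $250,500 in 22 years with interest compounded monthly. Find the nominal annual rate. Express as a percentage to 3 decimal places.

(1 + r/12)^264 = 250,500/205,500 = 1.21898.
1 + r/12 = 1.21898^(1/264) ≈ 1.00075, so r/12 ≈ 0.00075033.
r ≈ 12·0.00075033 = 0.90040%.

0.900%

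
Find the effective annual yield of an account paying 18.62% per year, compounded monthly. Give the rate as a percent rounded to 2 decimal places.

One year is 12 periods at 0.0155167 each: (1 + 0.0155167)^12 ≈ 1.202942.
EAR = 1.202942 − 1 ≈ 20.29419%.

20.29%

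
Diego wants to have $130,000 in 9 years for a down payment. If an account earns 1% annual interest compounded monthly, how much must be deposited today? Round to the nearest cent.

Growth factor = (1 + 0.01/12)^108 ≈ 1.09413327572.
P = 130,000/1.09413327572 ≈ 118,815.5071.

$118,815.51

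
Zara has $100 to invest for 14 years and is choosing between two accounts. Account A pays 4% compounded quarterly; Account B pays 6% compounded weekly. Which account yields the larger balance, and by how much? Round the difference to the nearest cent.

Account A growth factor: (1 + 0.01)^56 ≈ 1.74580982; balance ≈ 174.5810.
Account B growth factor: (1 + 0.06/52)^728 ≈ 2.31524556; balance ≈ 231.5246.
Account B is larger by 56.9436.

Account B, by $56.94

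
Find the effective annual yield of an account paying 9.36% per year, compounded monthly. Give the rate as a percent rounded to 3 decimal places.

One year is 12 periods at 0.0078 each: (1 + 0.0078)^12 ≈ 1.097722.
EAR = 1.097722 − 1 ≈ 9.77217%.

9.772%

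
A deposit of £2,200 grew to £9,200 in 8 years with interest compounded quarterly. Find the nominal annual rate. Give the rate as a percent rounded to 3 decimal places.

18.290%

The 32-period growth factor is 9,200/2,200 = 4.18182.
r/4 = 4.18182^(1/32) − 1 ≈ 0.0457254, so r ≈ 4·0.0457254 = 18.29016%.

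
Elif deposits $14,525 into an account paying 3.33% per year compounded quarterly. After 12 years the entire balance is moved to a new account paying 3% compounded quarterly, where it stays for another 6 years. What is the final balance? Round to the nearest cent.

$25,871.59

After 12 years at 3.33%: 14,525 × 1.4887633952 ≈ 21,624.2883.
Then 6 years at 3%: 21,624.2883 × 1.1964135294 ≈ 25,871.5911.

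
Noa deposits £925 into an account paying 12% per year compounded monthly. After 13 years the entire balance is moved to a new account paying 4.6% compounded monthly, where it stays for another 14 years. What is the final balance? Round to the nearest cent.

After 13 years at 12%: 925 × 4.722090543 ≈ 4,367.9338.
Then 14 years at 4.6%: 4,367.9338 × 1.901739155 ≈ 8,306.6706.

£8,306.67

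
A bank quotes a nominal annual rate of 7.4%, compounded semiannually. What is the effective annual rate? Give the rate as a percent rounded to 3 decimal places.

EAR = (1 + 7.4%/2)^2 − 1 = (1 + 0.037)^2 − 1.
(1 + 0.037)^2 ≈ 1.075369, so EAR ≈ 7.53690%.

7.537%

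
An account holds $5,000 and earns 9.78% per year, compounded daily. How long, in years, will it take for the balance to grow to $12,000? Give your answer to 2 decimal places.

We need (1 + 0.000267945)^(365t) = 2.4, so 365t = ln 2.4 / ln 1.000268 ≈ 3267.7801.
t ≈ 3267.7801/365 = 8.9528 years.

8.95 years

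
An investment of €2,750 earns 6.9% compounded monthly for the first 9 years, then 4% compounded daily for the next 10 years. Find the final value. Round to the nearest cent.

After 9 years at 6.9%: 2,750 × 1.857481317 ≈ 5,108.0736.
Then 10 years at 4%: 5,108.0736 × 1.491792003 ≈ 7,620.1834.

€7,620.18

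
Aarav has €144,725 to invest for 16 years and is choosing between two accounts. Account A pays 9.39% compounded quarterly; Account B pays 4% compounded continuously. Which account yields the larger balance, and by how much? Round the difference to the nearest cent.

Account A, by €364,511.18

A: (1 + 0.023475)^64 ≈ 4.41512783892, so 144,725 × 4.41512783892 ≈ 638,979.3765.
B: e^(0.04·16) = e^0.64 ≈ 1.8964808793, so 144,725 × 1.8964808793 ≈ 274,468.1953.
Difference ≈ 364,511.1812 in favor of A.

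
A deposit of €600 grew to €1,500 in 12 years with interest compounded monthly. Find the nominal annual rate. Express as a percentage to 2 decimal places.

7.66%

The 144-period growth factor is 1,500/600 = 2.5.
r/12 = 2.5^(1/144) − 1 ≈ 0.00638342, so r ≈ 12·0.00638342 = 7.66010%.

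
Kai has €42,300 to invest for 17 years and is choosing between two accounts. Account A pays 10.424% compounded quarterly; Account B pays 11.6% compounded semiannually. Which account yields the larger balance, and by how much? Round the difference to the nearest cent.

Account B, by €44,372.89

A: (1 + 0.02606)^68 ≈ 5.75105473879, so 42,300 × 5.75105473879 ≈ 243,269.6155.
B: (1 + 0.058)^34 ≈ 6.80005932785, so 42,300 × 6.80005932785 ≈ 287,642.5096.
Difference ≈ 44,372.8941 in favor of B.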